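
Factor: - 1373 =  - 1373^1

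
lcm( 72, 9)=72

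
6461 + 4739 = 11200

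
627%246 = 135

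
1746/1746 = 1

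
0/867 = 0  =  0.00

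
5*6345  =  31725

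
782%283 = 216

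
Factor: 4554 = 2^1*3^2 * 11^1*23^1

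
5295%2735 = 2560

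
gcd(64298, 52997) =1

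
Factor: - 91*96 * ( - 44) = 384384  =  2^7*3^1*7^1*11^1 * 13^1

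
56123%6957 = 467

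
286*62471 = 17866706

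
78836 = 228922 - 150086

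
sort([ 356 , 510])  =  [ 356 , 510]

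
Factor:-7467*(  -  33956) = 2^2 * 3^1*13^1 * 19^1 * 131^1*  653^1 = 253549452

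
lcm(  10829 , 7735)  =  54145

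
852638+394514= 1247152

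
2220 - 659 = 1561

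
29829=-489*(-61)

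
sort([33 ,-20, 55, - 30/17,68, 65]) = [ - 20, - 30/17,33 , 55,65,68]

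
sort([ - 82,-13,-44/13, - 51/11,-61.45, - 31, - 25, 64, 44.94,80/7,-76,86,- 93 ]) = [ -93, - 82, - 76,-61.45, - 31,- 25,-13,-51/11, - 44/13,80/7,44.94, 64, 86] 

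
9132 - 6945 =2187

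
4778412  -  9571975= - 4793563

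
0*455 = 0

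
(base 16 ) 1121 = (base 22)917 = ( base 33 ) 40T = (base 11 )3327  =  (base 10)4385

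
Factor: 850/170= 5^1 = 5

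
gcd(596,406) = 2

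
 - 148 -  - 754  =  606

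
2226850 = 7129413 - 4902563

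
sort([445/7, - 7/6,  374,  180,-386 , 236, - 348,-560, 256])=[-560,-386, - 348, - 7/6, 445/7 , 180,  236, 256, 374] 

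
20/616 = 5/154=   0.03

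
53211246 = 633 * 84062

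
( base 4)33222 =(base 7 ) 2631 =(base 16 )3EA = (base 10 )1002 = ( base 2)1111101010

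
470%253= 217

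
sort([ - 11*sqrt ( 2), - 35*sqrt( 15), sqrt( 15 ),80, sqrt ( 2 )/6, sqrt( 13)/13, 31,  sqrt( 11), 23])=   [ - 35*sqrt(15), - 11 * sqrt( 2 ),sqrt( 2)/6,  sqrt(13)/13, sqrt(11),sqrt( 15 ),23, 31,80]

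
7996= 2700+5296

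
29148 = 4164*7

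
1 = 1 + 0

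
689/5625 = 689/5625 = 0.12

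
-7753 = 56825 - 64578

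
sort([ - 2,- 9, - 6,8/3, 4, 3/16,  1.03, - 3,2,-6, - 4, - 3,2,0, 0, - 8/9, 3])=[ - 9, - 6, - 6,-4,- 3, - 3, - 2, - 8/9,0, 0,3/16,1.03,2,2,  8/3,3,4 ] 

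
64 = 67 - 3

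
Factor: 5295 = 3^1*5^1*353^1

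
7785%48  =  9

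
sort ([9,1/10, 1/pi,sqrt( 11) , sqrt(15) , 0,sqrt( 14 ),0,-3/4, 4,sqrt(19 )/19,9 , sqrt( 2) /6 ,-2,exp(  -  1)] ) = [ - 2, - 3/4,0, 0,  1/10,sqrt ( 19) /19,sqrt( 2)/6, 1/pi,exp(- 1),sqrt( 11 )  ,  sqrt( 14),sqrt( 15 ),4, 9, 9] 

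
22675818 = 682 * 33249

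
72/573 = 24/191 = 0.13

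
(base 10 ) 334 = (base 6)1314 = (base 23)ec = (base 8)516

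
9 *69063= 621567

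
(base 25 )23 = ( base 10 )53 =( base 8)65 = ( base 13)41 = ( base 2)110101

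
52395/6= 17465/2 =8732.50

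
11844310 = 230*51497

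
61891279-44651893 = 17239386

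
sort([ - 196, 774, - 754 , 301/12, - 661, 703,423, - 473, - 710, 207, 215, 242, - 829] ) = [ - 829,-754, - 710,  -  661 ,  -  473,-196, 301/12, 207,  215, 242, 423,703, 774] 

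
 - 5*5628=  -28140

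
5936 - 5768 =168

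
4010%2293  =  1717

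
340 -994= - 654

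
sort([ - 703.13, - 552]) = [ - 703.13, - 552 ]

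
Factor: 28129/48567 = 3^( - 1 )*23^1*1223^1*16189^(-1 ) 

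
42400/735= 57 + 101/147 = 57.69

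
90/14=6 + 3/7 = 6.43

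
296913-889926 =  - 593013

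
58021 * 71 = 4119491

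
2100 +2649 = 4749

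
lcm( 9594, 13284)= 172692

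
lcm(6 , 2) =6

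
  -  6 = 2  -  8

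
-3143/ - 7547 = 3143/7547=0.42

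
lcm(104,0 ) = 0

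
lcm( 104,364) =728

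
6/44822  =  3/22411 = 0.00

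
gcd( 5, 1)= 1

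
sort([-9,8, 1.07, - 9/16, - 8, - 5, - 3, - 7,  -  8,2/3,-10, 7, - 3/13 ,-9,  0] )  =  [ - 10, - 9 , - 9, - 8,-8,- 7, - 5, - 3 , - 9/16, - 3/13 , 0, 2/3, 1.07, 7,  8]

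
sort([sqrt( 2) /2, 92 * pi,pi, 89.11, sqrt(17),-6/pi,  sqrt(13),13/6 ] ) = [ - 6/pi, sqrt( 2 ) /2, 13/6,pi, sqrt(13), sqrt( 17),89.11, 92 * pi] 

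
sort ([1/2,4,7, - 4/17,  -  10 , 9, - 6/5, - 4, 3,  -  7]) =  [ - 10,-7,  -  4, - 6/5, - 4/17, 1/2,3,4,7, 9]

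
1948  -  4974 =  - 3026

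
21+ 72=93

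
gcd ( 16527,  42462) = 21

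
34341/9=11447/3= 3815.67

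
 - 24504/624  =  -40 + 19/26 =-39.27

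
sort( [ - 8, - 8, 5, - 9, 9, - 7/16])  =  [ - 9 , - 8, - 8,  -  7/16,5,  9] 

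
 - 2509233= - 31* 80943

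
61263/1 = 61263 = 61263.00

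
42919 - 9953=32966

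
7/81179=1/11597 = 0.00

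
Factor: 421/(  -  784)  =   - 2^( - 4)*7^ ( - 2)*421^1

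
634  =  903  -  269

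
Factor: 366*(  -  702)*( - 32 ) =2^7*3^4 * 13^1*61^1=8221824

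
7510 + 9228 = 16738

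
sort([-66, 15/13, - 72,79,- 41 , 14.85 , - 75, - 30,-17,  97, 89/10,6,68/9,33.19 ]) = [  -  75, - 72, - 66, - 41, - 30, - 17 , 15/13, 6,68/9,89/10,14.85,33.19, 79, 97 ] 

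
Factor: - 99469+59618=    - 7^1 * 5693^1 =- 39851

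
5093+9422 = 14515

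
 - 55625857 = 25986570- 81612427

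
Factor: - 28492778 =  - 2^1* 557^1*25577^1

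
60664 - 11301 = 49363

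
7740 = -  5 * ( - 1548 )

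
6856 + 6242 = 13098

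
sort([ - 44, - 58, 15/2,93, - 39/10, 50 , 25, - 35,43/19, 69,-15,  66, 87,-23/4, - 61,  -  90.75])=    [-90.75, - 61,- 58,-44,-35, - 15,- 23/4, - 39/10, 43/19, 15/2, 25 , 50,66,69, 87, 93]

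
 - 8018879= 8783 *( - 913)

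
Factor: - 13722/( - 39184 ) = 6861/19592 = 2^( - 3 )*3^1*31^ ( - 1 )*79^( - 1) * 2287^1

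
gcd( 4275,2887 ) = 1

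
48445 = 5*9689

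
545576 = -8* (-68197 ) 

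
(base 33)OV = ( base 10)823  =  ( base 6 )3451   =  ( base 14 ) 42B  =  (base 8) 1467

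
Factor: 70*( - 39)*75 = -204750 = - 2^1*3^2*5^3 * 7^1*13^1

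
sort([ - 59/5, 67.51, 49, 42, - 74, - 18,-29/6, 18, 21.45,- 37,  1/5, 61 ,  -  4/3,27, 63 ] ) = [ - 74,-37,-18,  -  59/5,-29/6,- 4/3, 1/5 , 18,21.45,27, 42,49, 61, 63,  67.51] 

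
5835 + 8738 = 14573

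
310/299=310/299 = 1.04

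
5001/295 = 16 + 281/295 = 16.95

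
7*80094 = 560658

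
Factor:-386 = -2^1*193^1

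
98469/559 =176 + 85/559 = 176.15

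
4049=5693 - 1644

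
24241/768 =24241/768 = 31.56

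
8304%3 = 0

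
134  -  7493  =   - 7359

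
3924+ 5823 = 9747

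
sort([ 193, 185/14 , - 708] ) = [ - 708, 185/14,  193]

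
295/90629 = 295/90629 = 0.00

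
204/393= 68/131 = 0.52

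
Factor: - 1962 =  - 2^1*3^2*109^1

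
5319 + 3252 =8571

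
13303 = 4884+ 8419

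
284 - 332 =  - 48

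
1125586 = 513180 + 612406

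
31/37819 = 31/37819  =  0.00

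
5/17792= 5/17792=0.00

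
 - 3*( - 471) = 1413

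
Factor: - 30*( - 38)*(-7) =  - 2^2 * 3^1*5^1*7^1*19^1 = - 7980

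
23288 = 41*568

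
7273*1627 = 11833171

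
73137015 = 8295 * 8817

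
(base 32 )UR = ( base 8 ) 1733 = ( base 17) 371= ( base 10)987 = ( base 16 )3DB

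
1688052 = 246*6862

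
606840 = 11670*52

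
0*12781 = 0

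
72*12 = 864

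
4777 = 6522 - 1745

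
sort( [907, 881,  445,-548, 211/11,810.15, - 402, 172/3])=[ - 548, - 402, 211/11, 172/3,  445, 810.15, 881, 907]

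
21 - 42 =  - 21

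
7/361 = 7/361=0.02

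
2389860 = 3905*612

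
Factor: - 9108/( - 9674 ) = 4554/4837 = 2^1 * 3^2*7^ (-1)*11^1*23^1*691^( - 1)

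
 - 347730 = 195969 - 543699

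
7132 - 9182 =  - 2050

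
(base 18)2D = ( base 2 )110001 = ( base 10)49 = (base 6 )121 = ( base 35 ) 1E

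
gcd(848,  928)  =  16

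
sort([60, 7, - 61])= [-61,7,60]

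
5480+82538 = 88018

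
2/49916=1/24958 = 0.00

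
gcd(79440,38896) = 16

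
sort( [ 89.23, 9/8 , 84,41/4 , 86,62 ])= [ 9/8, 41/4,62,84, 86, 89.23 ]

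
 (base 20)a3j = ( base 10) 4079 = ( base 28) 55J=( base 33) 3ok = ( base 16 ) FEF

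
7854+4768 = 12622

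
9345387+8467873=17813260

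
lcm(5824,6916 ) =110656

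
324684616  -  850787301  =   - 526102685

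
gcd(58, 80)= 2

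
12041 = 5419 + 6622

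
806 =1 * 806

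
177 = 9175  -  8998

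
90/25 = 3 + 3/5 = 3.60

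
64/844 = 16/211 = 0.08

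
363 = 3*121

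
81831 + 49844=131675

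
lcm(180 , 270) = 540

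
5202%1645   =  267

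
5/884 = 5/884 = 0.01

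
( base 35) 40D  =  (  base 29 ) 5oc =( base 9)6658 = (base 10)4913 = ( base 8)11461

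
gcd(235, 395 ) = 5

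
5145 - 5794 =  - 649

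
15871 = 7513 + 8358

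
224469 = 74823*3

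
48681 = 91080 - 42399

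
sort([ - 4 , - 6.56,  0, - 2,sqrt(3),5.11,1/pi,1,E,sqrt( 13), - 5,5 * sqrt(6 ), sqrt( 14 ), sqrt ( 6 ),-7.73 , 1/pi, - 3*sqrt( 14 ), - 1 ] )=[ - 3 * sqrt (14) , - 7.73, - 6.56,-5 , - 4, - 2, - 1,0,  1/pi, 1/pi, 1, sqrt(3 ), sqrt( 6 ),E, sqrt(13 ),sqrt( 14), 5.11,5 * sqrt (6) ] 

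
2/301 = 2/301 = 0.01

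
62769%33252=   29517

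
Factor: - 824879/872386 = - 2^ (-1 )*11^1*31^1*37^(-1)*41^1*59^1 * 11789^( - 1) 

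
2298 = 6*383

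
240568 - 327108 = -86540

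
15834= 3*5278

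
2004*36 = 72144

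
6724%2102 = 418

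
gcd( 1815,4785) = 165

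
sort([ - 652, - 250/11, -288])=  [  -  652,-288, - 250/11] 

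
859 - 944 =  - 85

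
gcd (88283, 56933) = 1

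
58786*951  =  55905486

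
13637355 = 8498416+5138939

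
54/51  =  18/17 = 1.06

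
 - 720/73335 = -1 + 4841/4889= - 0.01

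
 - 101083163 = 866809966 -967893129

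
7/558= 7/558 = 0.01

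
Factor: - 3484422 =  - 2^1*3^2*17^1 * 59^1*193^1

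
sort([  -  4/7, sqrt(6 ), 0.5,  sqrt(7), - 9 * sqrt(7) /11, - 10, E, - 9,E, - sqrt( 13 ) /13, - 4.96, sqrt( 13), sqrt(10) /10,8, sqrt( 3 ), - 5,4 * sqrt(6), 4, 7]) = [ - 10, - 9, - 5, - 4.96, - 9 * sqrt(7)/11,  -  4/7,- sqrt(13) /13, sqrt(10) /10, 0.5,sqrt( 3 ), sqrt(6),sqrt(7 ), E, E, sqrt (13 ),  4, 7,8,  4 *sqrt( 6)]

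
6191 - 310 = 5881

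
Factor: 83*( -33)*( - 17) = 46563 = 3^1 * 11^1*17^1*83^1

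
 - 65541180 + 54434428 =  - 11106752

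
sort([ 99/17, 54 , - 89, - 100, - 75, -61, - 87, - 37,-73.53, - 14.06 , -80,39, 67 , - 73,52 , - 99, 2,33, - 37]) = [ - 100, -99, - 89, - 87, - 80, - 75, - 73.53, - 73 , - 61, - 37, - 37, - 14.06,2,99/17, 33,39, 52, 54, 67] 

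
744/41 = 18 + 6/41 = 18.15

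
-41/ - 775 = 41/775 = 0.05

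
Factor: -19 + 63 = 44 = 2^2*11^1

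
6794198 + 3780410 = 10574608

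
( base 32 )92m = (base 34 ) 81K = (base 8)22126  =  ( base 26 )DJK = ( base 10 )9302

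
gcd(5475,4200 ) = 75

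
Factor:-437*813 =-3^1*19^1*23^1*271^1 = - 355281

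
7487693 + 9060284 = 16547977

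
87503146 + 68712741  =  156215887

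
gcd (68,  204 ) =68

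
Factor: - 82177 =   -  37^1*2221^1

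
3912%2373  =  1539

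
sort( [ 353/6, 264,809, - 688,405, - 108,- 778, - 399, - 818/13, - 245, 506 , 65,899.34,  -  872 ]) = [ - 872, - 778, - 688, - 399, - 245, - 108,-818/13,  353/6,65, 264,405 , 506,809, 899.34]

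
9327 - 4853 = 4474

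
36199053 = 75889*477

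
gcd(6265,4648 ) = 7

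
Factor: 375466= 2^1*7^1*13^1*2063^1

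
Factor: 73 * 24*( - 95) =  - 166440 = - 2^3*3^1*5^1*19^1*73^1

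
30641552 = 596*51412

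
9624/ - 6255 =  - 3208/2085 = - 1.54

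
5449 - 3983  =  1466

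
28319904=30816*919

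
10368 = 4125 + 6243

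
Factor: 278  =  2^1*139^1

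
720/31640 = 18/791 = 0.02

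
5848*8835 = 51667080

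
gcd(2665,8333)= 13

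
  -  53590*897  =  - 48070230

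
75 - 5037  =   - 4962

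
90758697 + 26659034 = 117417731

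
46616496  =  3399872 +43216624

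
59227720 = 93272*635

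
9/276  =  3/92=0.03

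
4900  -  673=4227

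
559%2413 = 559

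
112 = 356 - 244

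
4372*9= 39348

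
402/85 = 4 + 62/85 = 4.73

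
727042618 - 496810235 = 230232383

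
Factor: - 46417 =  - 7^1 * 19^1*349^1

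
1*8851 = 8851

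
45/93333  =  15/31111 = 0.00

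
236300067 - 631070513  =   - 394770446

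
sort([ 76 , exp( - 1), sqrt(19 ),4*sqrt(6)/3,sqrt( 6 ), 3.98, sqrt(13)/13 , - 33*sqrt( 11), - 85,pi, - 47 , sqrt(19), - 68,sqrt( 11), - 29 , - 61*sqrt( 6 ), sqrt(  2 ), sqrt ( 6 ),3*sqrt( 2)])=[  -  61 * sqrt( 6), - 33* sqrt( 11 ), - 85, - 68 , - 47, - 29,sqrt ( 13)/13,exp(-1), sqrt( 2 ) , sqrt( 6),sqrt( 6), pi,4*sqrt( 6)/3,sqrt( 11), 3.98 , 3*sqrt(2),  sqrt( 19),sqrt( 19),76 ]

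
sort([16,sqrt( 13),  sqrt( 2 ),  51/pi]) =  [ sqrt(2 ),sqrt( 13 ),16,51/pi]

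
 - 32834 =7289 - 40123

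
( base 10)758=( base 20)1hi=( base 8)1366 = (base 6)3302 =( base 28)r2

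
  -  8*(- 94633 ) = 757064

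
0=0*901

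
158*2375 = 375250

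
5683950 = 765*7430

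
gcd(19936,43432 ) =712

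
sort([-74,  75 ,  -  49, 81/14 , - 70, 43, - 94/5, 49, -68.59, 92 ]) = [ - 74,-70  ,-68.59 ,  -  49, - 94/5 , 81/14, 43,49, 75,92]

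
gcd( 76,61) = 1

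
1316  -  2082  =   - 766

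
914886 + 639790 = 1554676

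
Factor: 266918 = 2^1*37^1*3607^1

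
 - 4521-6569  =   - 11090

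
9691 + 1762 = 11453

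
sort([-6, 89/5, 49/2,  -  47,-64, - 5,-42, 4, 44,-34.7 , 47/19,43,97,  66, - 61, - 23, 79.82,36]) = [ - 64 , - 61, - 47, - 42, - 34.7, - 23, - 6 , - 5, 47/19, 4, 89/5, 49/2,  36, 43,44 , 66,79.82, 97]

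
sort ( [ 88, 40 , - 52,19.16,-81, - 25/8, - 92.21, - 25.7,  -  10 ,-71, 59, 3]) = [  -  92.21,-81, -71, - 52 , - 25.7,-10,-25/8,3,19.16,  40, 59,88 ]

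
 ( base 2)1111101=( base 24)55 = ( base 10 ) 125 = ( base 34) 3N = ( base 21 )5K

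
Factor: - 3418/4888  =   - 1709/2444 = -2^( - 2)*13^(-1 ) *47^( - 1) * 1709^1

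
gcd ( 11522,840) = 14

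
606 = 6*101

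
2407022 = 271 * 8882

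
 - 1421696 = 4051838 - 5473534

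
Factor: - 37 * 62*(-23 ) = 52762=2^1*23^1*31^1 * 37^1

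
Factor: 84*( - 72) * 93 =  - 562464 = - 2^5*3^4*7^1*  31^1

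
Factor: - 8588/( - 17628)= 19/39 = 3^(-1 )*13^(-1 )*19^1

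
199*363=72237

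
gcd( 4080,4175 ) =5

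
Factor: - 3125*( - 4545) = 14203125 = 3^2*5^6*101^1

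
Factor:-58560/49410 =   -  32/27 = -2^5 * 3^(-3)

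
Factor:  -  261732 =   -  2^2*3^1*17^1*1283^1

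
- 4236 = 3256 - 7492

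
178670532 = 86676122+91994410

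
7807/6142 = 211/166 = 1.27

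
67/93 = 67/93= 0.72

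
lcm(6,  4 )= 12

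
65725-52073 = 13652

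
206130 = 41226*5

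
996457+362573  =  1359030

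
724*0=0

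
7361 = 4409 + 2952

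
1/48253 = 1/48253 = 0.00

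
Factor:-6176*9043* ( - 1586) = 2^6*13^1*61^1*193^1*9043^1 =88577414848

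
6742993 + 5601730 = 12344723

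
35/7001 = 35/7001 = 0.00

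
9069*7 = 63483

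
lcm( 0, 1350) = 0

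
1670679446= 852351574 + 818327872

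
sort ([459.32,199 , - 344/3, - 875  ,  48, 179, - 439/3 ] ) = [ - 875, - 439/3, - 344/3, 48,179, 199, 459.32]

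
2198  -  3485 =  - 1287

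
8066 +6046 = 14112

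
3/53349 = 1/17783 = 0.00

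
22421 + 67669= 90090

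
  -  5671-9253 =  - 14924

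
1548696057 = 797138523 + 751557534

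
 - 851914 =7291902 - 8143816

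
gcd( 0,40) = 40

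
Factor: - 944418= -2^1 * 3^1*17^1*47^1 *197^1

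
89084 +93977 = 183061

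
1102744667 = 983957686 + 118786981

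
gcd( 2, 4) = 2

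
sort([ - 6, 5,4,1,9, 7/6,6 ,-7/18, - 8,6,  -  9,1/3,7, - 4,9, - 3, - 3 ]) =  [ -9, - 8,-6,  -  4, - 3, -3, - 7/18 , 1/3,1,7/6,4,5,6,6,7,9,9]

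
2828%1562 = 1266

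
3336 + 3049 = 6385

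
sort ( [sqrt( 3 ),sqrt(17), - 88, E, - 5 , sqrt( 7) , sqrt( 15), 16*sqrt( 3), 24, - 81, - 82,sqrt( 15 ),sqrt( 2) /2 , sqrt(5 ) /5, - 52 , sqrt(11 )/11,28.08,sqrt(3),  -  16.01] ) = [-88, - 82, - 81, - 52 ,-16.01, - 5, sqrt( 11)/11 , sqrt(5) /5, sqrt( 2 ) /2,  sqrt( 3), sqrt( 3 ),sqrt ( 7), E,sqrt( 15)  ,  sqrt(15 ),sqrt( 17), 24, 16*sqrt( 3 ),28.08 ]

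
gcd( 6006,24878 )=14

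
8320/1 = 8320 = 8320.00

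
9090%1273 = 179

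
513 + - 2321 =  - 1808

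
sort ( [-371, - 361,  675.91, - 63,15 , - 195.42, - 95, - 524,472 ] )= [ - 524, - 371, - 361 ,  -  195.42, - 95, - 63,15,472,675.91]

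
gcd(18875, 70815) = 5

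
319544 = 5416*59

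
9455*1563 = 14778165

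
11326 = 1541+9785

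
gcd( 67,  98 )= 1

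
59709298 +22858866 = 82568164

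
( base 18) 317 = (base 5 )12442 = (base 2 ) 1111100101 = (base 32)V5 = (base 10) 997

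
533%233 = 67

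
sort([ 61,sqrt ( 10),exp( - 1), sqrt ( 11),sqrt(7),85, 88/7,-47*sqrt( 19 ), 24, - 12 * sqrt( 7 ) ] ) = [  -  47*sqrt(19 ), - 12*sqrt( 7),exp( - 1), sqrt( 7), sqrt ( 10 ), sqrt(11), 88/7, 24,61,85]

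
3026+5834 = 8860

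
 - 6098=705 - 6803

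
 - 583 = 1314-1897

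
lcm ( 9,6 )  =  18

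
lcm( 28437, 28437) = 28437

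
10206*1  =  10206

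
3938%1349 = 1240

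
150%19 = 17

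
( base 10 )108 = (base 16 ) 6c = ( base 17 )66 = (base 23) 4G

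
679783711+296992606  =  976776317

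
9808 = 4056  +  5752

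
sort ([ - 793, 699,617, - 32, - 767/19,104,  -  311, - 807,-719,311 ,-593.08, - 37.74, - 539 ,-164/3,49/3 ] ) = [  -  807, - 793, - 719,-593.08, - 539,-311, -164/3, - 767/19,-37.74,- 32 , 49/3,  104,311,617,  699]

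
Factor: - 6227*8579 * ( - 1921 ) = 102622572793 = 13^1*17^1*23^1 *113^1 * 373^1*479^1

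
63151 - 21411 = 41740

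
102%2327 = 102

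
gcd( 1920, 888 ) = 24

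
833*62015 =51658495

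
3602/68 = 52 + 33/34 = 52.97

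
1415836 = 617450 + 798386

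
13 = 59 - 46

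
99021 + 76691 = 175712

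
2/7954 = 1/3977= 0.00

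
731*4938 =3609678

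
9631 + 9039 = 18670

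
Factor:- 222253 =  - 59^1*3767^1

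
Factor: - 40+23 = -17 = -17^1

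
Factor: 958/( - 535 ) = - 2^1*5^( - 1)* 107^( - 1)*479^1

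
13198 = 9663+3535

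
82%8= 2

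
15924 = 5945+9979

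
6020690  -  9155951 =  - 3135261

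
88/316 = 22/79 =0.28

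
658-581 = 77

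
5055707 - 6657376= - 1601669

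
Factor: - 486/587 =-2^1*3^5 *587^( - 1 ) 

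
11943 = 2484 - -9459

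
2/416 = 1/208 = 0.00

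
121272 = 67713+53559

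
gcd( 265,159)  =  53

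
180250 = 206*875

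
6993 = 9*777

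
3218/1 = 3218 = 3218.00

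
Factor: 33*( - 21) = -693 =-3^2*7^1 *11^1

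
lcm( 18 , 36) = 36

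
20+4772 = 4792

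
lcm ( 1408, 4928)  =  9856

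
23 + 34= 57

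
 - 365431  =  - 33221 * 11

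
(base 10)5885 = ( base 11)4470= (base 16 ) 16FD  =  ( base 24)A55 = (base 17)1363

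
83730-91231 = -7501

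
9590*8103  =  77707770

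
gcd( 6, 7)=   1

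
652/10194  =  326/5097= 0.06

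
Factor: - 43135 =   -  5^1*8627^1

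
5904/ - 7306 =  - 1  +  701/3653 = - 0.81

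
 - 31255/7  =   - 4465  =  - 4465.00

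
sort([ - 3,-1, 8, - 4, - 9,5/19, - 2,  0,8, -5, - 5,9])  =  [ - 9, - 5, - 5, - 4, - 3, - 2, - 1, 0, 5/19, 8 , 8, 9]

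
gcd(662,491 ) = 1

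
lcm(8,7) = 56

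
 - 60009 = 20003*( - 3 ) 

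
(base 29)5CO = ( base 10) 4577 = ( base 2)1000111100001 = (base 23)8F0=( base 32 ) 4f1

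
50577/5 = 50577/5 = 10115.40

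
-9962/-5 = 9962/5 = 1992.40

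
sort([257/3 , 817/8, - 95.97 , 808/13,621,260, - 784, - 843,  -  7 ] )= [ - 843, - 784, - 95.97, - 7,808/13,257/3,817/8 , 260,621]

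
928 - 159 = 769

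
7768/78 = 99 + 23/39 =99.59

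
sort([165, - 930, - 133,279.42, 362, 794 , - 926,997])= [ - 930, - 926, - 133,165,279.42,362,794, 997] 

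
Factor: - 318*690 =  - 2^2*3^2*5^1*23^1 * 53^1 = - 219420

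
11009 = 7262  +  3747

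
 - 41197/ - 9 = 4577 + 4/9= 4577.44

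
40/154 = 20/77= 0.26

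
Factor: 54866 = 2^1 * 7^1*3919^1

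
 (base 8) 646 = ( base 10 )422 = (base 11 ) 354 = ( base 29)eg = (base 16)1a6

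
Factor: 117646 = 2^1*59^1*997^1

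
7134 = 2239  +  4895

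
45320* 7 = 317240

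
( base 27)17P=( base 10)943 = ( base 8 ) 1657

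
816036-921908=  - 105872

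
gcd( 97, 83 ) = 1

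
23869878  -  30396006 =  - 6526128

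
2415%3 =0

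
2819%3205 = 2819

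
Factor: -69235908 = -2^2*3^1*7^1*227^1*3631^1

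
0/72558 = 0 = 0.00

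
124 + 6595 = 6719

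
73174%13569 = 5329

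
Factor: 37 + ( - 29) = 2^3 = 8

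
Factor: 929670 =2^1*3^1*5^1*7^1 * 19^1*233^1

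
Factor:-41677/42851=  - 71^1*73^( - 1 ) = - 71/73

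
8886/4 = 2221 + 1/2 = 2221.50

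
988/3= 329 + 1/3=329.33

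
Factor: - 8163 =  - 3^2 *907^1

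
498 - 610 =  - 112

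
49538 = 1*49538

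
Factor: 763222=2^1 *29^1*13159^1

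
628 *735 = 461580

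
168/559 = 168/559 = 0.30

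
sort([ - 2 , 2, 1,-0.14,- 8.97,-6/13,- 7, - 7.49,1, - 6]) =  [ - 8.97, - 7.49,-7, - 6,- 2, - 6/13 , - 0.14,  1, 1,  2] 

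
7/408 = 7/408 = 0.02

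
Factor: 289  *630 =182070 = 2^1*3^2 * 5^1*7^1*17^2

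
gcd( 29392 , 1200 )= 16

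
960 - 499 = 461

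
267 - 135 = 132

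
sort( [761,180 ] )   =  [180,761]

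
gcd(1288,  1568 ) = 56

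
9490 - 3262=6228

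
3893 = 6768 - 2875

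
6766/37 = 6766/37 = 182.86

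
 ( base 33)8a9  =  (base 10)9051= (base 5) 242201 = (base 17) 1e57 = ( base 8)21533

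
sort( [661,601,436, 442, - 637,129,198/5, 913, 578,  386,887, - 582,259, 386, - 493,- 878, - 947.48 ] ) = [ - 947.48, - 878, - 637,-582,-493,198/5,129,259,386,386 , 436,442,578, 601, 661,887,913 ]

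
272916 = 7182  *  38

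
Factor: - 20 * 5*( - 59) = 2^2*5^2*59^1=5900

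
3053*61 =186233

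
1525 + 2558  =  4083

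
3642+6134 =9776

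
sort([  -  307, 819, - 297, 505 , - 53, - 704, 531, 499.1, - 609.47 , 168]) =[ -704,-609.47, - 307, - 297, - 53, 168, 499.1,505, 531, 819]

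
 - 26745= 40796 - 67541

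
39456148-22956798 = 16499350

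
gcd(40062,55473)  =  33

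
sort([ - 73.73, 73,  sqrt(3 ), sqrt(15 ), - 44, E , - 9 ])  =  [ - 73.73, - 44, - 9,sqrt ( 3), E,sqrt(  15 ),73]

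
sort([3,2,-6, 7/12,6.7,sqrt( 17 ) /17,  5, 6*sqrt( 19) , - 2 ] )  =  [ - 6, - 2,sqrt(  17 ) /17, 7/12,2, 3,  5, 6.7,  6 * sqrt(19) ] 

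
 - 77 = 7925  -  8002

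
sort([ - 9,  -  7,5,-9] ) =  [ - 9,-9 , - 7,5]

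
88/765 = 88/765 = 0.12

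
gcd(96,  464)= 16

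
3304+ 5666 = 8970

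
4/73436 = 1/18359= 0.00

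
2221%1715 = 506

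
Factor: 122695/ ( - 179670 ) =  - 463/678 = - 2^(-1 ) * 3^( - 1 )*113^( - 1)*463^1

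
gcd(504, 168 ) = 168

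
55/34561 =55/34561 = 0.00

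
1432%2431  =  1432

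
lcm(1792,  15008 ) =120064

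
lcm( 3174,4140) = 95220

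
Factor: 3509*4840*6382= 2^4*5^1 * 11^4*29^1*3191^1 = 108389079920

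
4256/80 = 53 + 1/5  =  53.20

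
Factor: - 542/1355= - 2^1*5^( - 1) = - 2/5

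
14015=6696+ 7319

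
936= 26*36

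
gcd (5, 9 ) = 1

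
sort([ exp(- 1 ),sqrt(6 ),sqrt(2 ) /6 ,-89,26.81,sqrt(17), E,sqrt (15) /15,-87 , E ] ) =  [  -  89 ,-87,sqrt( 2)/6,sqrt( 15) /15 , exp( - 1),sqrt( 6),E,E, sqrt( 17),26.81 ] 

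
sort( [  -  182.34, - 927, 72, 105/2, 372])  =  [ -927, - 182.34 , 105/2,  72,372 ] 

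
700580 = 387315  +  313265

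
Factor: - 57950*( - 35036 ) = 2030336200 =2^3*5^2*19^2*61^1* 461^1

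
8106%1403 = 1091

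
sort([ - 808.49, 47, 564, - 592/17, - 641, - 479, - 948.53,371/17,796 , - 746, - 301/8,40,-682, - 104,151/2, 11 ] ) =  [ - 948.53, - 808.49,-746, - 682, -641,  -  479, - 104, - 301/8, - 592/17, 11,  371/17,40, 47,151/2,564,  796 ] 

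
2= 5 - 3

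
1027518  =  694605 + 332913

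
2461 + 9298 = 11759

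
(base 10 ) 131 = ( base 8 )203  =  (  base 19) 6H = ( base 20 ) 6B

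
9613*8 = 76904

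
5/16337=5/16337= 0.00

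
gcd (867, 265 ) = 1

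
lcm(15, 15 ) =15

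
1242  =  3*414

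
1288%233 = 123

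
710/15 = 47 + 1/3 = 47.33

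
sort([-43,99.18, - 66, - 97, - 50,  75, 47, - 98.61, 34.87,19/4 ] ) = [- 98.61, - 97, - 66, - 50, - 43,19/4, 34.87, 47, 75,  99.18]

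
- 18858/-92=9429/46 = 204.98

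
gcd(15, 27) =3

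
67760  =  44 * 1540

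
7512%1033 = 281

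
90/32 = 2+13/16 = 2.81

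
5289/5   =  5289/5 =1057.80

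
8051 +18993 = 27044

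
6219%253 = 147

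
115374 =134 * 861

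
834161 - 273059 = 561102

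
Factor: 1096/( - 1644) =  - 2/3 = - 2^1*3^( - 1 )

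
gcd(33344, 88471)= 1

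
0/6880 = 0 = 0.00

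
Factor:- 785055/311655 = -199/79 = - 79^(-1)*199^1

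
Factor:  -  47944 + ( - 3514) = -2^1*11^1 *2339^1 = -  51458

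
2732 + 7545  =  10277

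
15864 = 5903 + 9961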